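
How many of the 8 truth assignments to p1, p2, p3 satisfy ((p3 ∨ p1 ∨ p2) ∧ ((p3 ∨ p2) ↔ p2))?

p1  p2  p3  |  (p3 ∨ p1 ∨ p2)  (p3 ∨ p2)  ((p3 ∨ p2) ↔ p2)  φ
0   0   0   |        0             0             1          0
0   0   1   |        1             1             0          0
0   1   0   |        1             1             1          1
0   1   1   |        1             1             1          1
1   0   0   |        1             0             1          1
1   0   1   |        1             1             0          0
1   1   0   |        1             1             1          1
1   1   1   |        1             1             1          1
The formula is true on 5 of the 8 rows.

5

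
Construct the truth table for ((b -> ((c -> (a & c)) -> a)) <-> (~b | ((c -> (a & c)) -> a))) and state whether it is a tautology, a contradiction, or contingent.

a  b  c  |  φ
T  T  T  |  T
T  T  F  |  T
T  F  T  |  T
T  F  F  |  T
F  T  T  |  T
F  T  F  |  T
F  F  T  |  T
F  F  F  |  T
Every row is T, so the formula is a tautology.

tautology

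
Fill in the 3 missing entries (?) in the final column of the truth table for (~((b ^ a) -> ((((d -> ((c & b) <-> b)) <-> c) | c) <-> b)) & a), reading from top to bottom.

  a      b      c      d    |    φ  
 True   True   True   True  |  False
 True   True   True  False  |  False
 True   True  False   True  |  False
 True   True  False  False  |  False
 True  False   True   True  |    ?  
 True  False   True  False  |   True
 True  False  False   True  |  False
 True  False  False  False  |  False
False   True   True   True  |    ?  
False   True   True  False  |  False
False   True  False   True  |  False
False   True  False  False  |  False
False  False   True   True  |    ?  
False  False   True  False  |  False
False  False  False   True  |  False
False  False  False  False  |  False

Row a=True, b=False, c=True, d=True: ~((b ^ a) -> ((((d -> ((c & b) <-> b)) <-> c) | c) <-> b)) = True, so the formula = True.
Row a=False, b=True, c=True, d=True: ~((b ^ a) -> ((((d -> ((c & b) <-> b)) <-> c) | c) <-> b)) = False, so the formula = False.
Row a=False, b=False, c=True, d=True: ~((b ^ a) -> ((((d -> ((c & b) <-> b)) <-> c) | c) <-> b)) = False, so the formula = False.

True, False, False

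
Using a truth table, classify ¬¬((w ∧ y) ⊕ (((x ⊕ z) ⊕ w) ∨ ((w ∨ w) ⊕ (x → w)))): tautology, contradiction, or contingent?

x | y | z | w | φ
- | - | - | - | -
0 | 0 | 0 | 0 | 1
0 | 0 | 0 | 1 | 1
0 | 0 | 1 | 0 | 1
0 | 0 | 1 | 1 | 0
0 | 1 | 0 | 0 | 1
0 | 1 | 0 | 1 | 0
0 | 1 | 1 | 0 | 1
0 | 1 | 1 | 1 | 1
1 | 0 | 0 | 0 | 1
1 | 0 | 0 | 1 | 0
1 | 0 | 1 | 0 | 0
1 | 0 | 1 | 1 | 1
1 | 1 | 0 | 0 | 1
1 | 1 | 0 | 1 | 1
1 | 1 | 1 | 0 | 0
1 | 1 | 1 | 1 | 0
10 of 16 rows are 1, so the formula is contingent.

contingent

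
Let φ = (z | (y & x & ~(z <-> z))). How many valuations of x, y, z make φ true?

  x      y      z       (z | (y & x & ~(z <-> z)))
False  False  False               False           
False  False   True                True           
False   True  False               False           
False   True   True                True           
 True  False  False               False           
 True  False   True                True           
 True   True  False               False           
 True   True   True                True           
The formula is true on 4 of the 8 rows.

4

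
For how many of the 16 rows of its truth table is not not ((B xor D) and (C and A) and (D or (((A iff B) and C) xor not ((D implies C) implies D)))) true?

  A      B      C      D    |  (B xor D)  (C and A)  (A iff B)  ((A iff B) and C)  (D implies C)  ((D implies C) implies D)    φ  
 True   True   True   True  |    False       True       True           True             True                 True            False
 True   True   True  False  |     True       True       True           True             True                False            False
 True   True  False   True  |    False      False       True          False            False                 True            False
 True   True  False  False  |     True      False       True          False             True                False            False
 True  False   True   True  |     True       True      False          False             True                 True             True
 True  False   True  False  |    False       True      False          False             True                False            False
 True  False  False   True  |     True      False      False          False            False                 True            False
 True  False  False  False  |    False      False      False          False             True                False            False
False   True   True   True  |    False      False      False          False             True                 True            False
False   True   True  False  |     True      False      False          False             True                False            False
False   True  False   True  |    False      False      False          False            False                 True            False
False   True  False  False  |     True      False      False          False             True                False            False
False  False   True   True  |     True      False       True           True             True                 True            False
False  False   True  False  |    False      False       True           True             True                False            False
False  False  False   True  |     True      False       True          False            False                 True            False
False  False  False  False  |    False      False       True          False             True                False            False
The formula is true on 1 of the 16 rows.

1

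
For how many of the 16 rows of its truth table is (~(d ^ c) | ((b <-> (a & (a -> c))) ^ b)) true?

a | b | c | d | φ
- | - | - | - | -
F | F | F | F | T
F | F | F | T | T
F | F | T | F | T
F | F | T | T | T
F | T | F | F | T
F | T | F | T | T
F | T | T | F | T
F | T | T | T | T
T | F | F | F | T
T | F | F | T | T
T | F | T | F | F
T | F | T | T | T
T | T | F | F | T
T | T | F | T | T
T | T | T | F | F
T | T | T | T | T
The formula is true on 14 of the 16 rows.

14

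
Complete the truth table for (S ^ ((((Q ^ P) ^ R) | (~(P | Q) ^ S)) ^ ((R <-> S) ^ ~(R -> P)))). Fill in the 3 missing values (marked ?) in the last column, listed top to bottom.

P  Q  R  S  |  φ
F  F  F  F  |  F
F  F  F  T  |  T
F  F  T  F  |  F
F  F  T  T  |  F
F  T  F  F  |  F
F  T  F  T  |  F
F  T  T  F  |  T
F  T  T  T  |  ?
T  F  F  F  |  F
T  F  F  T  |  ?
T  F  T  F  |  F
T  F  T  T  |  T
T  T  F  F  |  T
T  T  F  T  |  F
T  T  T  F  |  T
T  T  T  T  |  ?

F, F, T

Row P=F, Q=T, R=T, S=T: ((((Q ^ P) ^ R) | (~(P | Q) ^ S)) ^ ((R <-> S) ^ ~(R -> P))) = T, so the formula = F.
Row P=T, Q=F, R=F, S=T: ((((Q ^ P) ^ R) | (~(P | Q) ^ S)) ^ ((R <-> S) ^ ~(R -> P))) = T, so the formula = F.
Row P=T, Q=T, R=T, S=T: ((((Q ^ P) ^ R) | (~(P | Q) ^ S)) ^ ((R <-> S) ^ ~(R -> P))) = F, so the formula = T.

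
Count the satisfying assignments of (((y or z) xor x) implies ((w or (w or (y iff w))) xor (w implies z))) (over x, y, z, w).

x | y | z | w || φ
T | T | T | T || T
T | T | T | F || T
T | T | F | T || T
T | T | F | F || T
T | F | T | T || T
T | F | T | F || T
T | F | F | T || T
T | F | F | F || F
F | T | T | T || F
F | T | T | F || T
F | T | F | T || T
F | T | F | F || T
F | F | T | T || F
F | F | T | F || F
F | F | F | T || T
F | F | F | F || T
The formula is true on 12 of the 16 rows.

12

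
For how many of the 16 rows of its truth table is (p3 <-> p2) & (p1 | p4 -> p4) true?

p1  p2  p3  p4     ((p3 <-> p2) & ((p1 | p4) -> p4))
T   T   T   T                      T                
T   T   T   F                      F                
T   T   F   T                      F                
T   T   F   F                      F                
T   F   T   T                      F                
T   F   T   F                      F                
T   F   F   T                      T                
T   F   F   F                      F                
F   T   T   T                      T                
F   T   T   F                      T                
F   T   F   T                      F                
F   T   F   F                      F                
F   F   T   T                      F                
F   F   T   F                      F                
F   F   F   T                      T                
F   F   F   F                      T                
The formula is true on 6 of the 16 rows.

6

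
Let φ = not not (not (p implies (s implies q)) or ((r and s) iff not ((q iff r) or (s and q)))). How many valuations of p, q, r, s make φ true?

  p      q      r      s    |    φ  
False  False  False  False  |   True
False  False  False   True  |   True
False  False   True  False  |  False
False  False   True   True  |   True
False   True  False  False  |  False
False   True  False   True  |   True
False   True   True  False  |   True
False   True   True   True  |  False
 True  False  False  False  |   True
 True  False  False   True  |   True
 True  False   True  False  |  False
 True  False   True   True  |   True
 True   True  False  False  |  False
 True   True  False   True  |   True
 True   True   True  False  |   True
 True   True   True   True  |  False
The formula is true on 10 of the 16 rows.

10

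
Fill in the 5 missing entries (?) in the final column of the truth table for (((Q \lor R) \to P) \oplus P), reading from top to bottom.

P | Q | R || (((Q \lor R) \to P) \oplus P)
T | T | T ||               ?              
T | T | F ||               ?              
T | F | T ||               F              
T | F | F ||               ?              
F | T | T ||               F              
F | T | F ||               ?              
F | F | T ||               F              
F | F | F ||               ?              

F, F, F, F, T

Row P=T, Q=T, R=T: ((Q \lor R) \to P) = T, so (((Q \lor R) \to P) \oplus P) = F.
Row P=T, Q=T, R=F: ((Q \lor R) \to P) = T, so (((Q \lor R) \to P) \oplus P) = F.
Row P=T, Q=F, R=F: ((Q \lor R) \to P) = T, so (((Q \lor R) \to P) \oplus P) = F.
Row P=F, Q=T, R=F: ((Q \lor R) \to P) = F, so (((Q \lor R) \to P) \oplus P) = F.
Row P=F, Q=F, R=F: ((Q \lor R) \to P) = T, so (((Q \lor R) \to P) \oplus P) = T.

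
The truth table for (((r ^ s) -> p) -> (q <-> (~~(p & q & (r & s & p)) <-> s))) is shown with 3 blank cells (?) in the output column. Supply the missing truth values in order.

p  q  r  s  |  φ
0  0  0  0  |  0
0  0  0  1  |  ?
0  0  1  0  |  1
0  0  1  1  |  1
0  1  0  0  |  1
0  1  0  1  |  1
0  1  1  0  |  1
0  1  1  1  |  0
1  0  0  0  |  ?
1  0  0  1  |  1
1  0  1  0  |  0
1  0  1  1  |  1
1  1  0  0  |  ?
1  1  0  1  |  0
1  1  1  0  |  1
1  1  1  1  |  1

1, 0, 1

Row p=0, q=0, r=0, s=1: ((r ^ s) -> p) = 0, (q <-> (~~(p & q & (r & s & p)) <-> s)) = 1, so the formula = 1.
Row p=1, q=0, r=0, s=0: ((r ^ s) -> p) = 1, (q <-> (~~(p & q & (r & s & p)) <-> s)) = 0, so the formula = 0.
Row p=1, q=1, r=0, s=0: ((r ^ s) -> p) = 1, (q <-> (~~(p & q & (r & s & p)) <-> s)) = 1, so the formula = 1.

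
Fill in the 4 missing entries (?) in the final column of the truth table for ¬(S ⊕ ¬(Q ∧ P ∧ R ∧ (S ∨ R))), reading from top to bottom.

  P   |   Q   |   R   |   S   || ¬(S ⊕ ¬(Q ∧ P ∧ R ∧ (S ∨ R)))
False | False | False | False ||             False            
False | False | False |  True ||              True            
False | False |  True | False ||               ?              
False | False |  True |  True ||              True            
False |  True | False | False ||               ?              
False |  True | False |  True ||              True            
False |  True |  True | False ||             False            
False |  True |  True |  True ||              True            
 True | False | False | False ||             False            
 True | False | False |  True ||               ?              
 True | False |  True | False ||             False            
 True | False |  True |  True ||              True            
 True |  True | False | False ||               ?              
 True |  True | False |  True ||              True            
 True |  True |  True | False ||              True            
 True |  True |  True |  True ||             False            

Row P=False, Q=False, R=True, S=False: ¬(Q ∧ P ∧ R ∧ (S ∨ R)) = True, (S ⊕ ¬(Q ∧ P ∧ R ∧ (S ∨ R))) = True, so ¬(S ⊕ ¬(Q ∧ P ∧ R ∧ (S ∨ R))) = False.
Row P=False, Q=True, R=False, S=False: ¬(Q ∧ P ∧ R ∧ (S ∨ R)) = True, (S ⊕ ¬(Q ∧ P ∧ R ∧ (S ∨ R))) = True, so ¬(S ⊕ ¬(Q ∧ P ∧ R ∧ (S ∨ R))) = False.
Row P=True, Q=False, R=False, S=True: ¬(Q ∧ P ∧ R ∧ (S ∨ R)) = True, (S ⊕ ¬(Q ∧ P ∧ R ∧ (S ∨ R))) = False, so ¬(S ⊕ ¬(Q ∧ P ∧ R ∧ (S ∨ R))) = True.
Row P=True, Q=True, R=False, S=False: ¬(Q ∧ P ∧ R ∧ (S ∨ R)) = True, (S ⊕ ¬(Q ∧ P ∧ R ∧ (S ∨ R))) = True, so ¬(S ⊕ ¬(Q ∧ P ∧ R ∧ (S ∨ R))) = False.

False, False, True, False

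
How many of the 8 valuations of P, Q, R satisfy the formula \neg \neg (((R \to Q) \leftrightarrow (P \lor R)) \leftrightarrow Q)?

P  Q  R  |  (R \to Q)  (P \lor R)  φ
T  T  T  |      T          T       T
T  T  F  |      T          T       T
T  F  T  |      F          T       T
T  F  F  |      T          T       F
F  T  T  |      T          T       T
F  T  F  |      T          F       F
F  F  T  |      F          T       T
F  F  F  |      T          F       T
The formula is true on 6 of the 8 rows.

6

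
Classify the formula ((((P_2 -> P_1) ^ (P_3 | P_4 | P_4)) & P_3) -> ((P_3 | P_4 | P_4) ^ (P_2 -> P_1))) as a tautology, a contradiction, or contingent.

P_1  P_2  P_3  P_4     (P_2 -> P_1)  (P_3 | P_4 | P_4)  φ
 1    1    1    1           1                1          1
 1    1    1    0           1                1          1
 1    1    0    1           1                1          1
 1    1    0    0           1                0          1
 1    0    1    1           1                1          1
 1    0    1    0           1                1          1
 1    0    0    1           1                1          1
 1    0    0    0           1                0          1
 0    1    1    1           0                1          1
 0    1    1    0           0                1          1
 0    1    0    1           0                1          1
 0    1    0    0           0                0          1
 0    0    1    1           1                1          1
 0    0    1    0           1                1          1
 0    0    0    1           1                1          1
 0    0    0    0           1                0          1
Every row is 1, so the formula is a tautology.

tautology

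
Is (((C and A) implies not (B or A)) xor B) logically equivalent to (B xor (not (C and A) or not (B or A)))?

A | B | C || φ | ψ
T | T | T || T | T
T | T | F || F | F
T | F | T || F | F
T | F | F || T | T
F | T | T || F | F
F | T | F || F | F
F | F | T || T | T
F | F | F || T | T
The columns for φ and ψ agree on every row, so they are logically equivalent.

equivalent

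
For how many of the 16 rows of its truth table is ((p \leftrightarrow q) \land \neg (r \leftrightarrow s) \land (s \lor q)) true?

3

p | q | r | s | φ
- | - | - | - | -
F | F | F | F | F
F | F | F | T | T
F | F | T | F | F
F | F | T | T | F
F | T | F | F | F
F | T | F | T | F
F | T | T | F | F
F | T | T | T | F
T | F | F | F | F
T | F | F | T | F
T | F | T | F | F
T | F | T | T | F
T | T | F | F | F
T | T | F | T | T
T | T | T | F | T
T | T | T | T | F
The formula is true on 3 of the 16 rows.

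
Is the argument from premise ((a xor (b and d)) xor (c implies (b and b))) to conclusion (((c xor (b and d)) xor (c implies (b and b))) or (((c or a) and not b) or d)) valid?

a | b | c | d || φ | ψ
0 | 0 | 0 | 0 || 1 | 1
0 | 0 | 0 | 1 || 1 | 1
0 | 0 | 1 | 0 || 0 | 1
0 | 0 | 1 | 1 || 0 | 1
0 | 1 | 0 | 0 || 1 | 1
0 | 1 | 0 | 1 || 0 | 1
0 | 1 | 1 | 0 || 1 | 0
0 | 1 | 1 | 1 || 0 | 1
1 | 0 | 0 | 0 || 0 | 1
1 | 0 | 0 | 1 || 0 | 1
1 | 0 | 1 | 0 || 1 | 1
1 | 0 | 1 | 1 || 1 | 1
1 | 1 | 0 | 0 || 0 | 1
1 | 1 | 0 | 1 || 1 | 1
1 | 1 | 1 | 0 || 0 | 0
1 | 1 | 1 | 1 || 1 | 1
At a=0, b=1, c=1, d=0 we have φ true but ψ false, so φ does not entail ψ.

no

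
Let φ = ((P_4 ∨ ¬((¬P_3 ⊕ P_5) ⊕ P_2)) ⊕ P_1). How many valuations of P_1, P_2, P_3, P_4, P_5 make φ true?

16

P_1  P_2  P_3  P_4  P_5  |  φ
 T    T    T    T    T   |  F
 T    T    T    T    F   |  F
 T    T    T    F    T   |  F
 T    T    T    F    F   |  T
 T    T    F    T    T   |  F
 T    T    F    T    F   |  F
 T    T    F    F    T   |  T
 T    T    F    F    F   |  F
 T    F    T    T    T   |  F
 T    F    T    T    F   |  F
 T    F    T    F    T   |  T
 T    F    T    F    F   |  F
 T    F    F    T    T   |  F
 T    F    F    T    F   |  F
 T    F    F    F    T   |  F
 T    F    F    F    F   |  T
 F    T    T    T    T   |  T
 F    T    T    T    F   |  T
 F    T    T    F    T   |  T
 F    T    T    F    F   |  F
 F    T    F    T    T   |  T
 F    T    F    T    F   |  T
 F    T    F    F    T   |  F
 F    T    F    F    F   |  T
 F    F    T    T    T   |  T
 F    F    T    T    F   |  T
 F    F    T    F    T   |  F
 F    F    T    F    F   |  T
 F    F    F    T    T   |  T
 F    F    F    T    F   |  T
 F    F    F    F    T   |  T
 F    F    F    F    F   |  F
The formula is true on 16 of the 32 rows.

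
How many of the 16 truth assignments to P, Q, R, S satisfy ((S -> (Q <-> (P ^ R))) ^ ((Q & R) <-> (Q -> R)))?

P | Q | R | S | φ
- | - | - | - | -
F | F | F | F | T
F | F | F | T | T
F | F | T | F | T
F | F | T | T | F
F | T | F | F | F
F | T | F | T | T
F | T | T | F | F
F | T | T | T | F
T | F | F | F | T
T | F | F | T | F
T | F | T | F | T
T | F | T | T | T
T | T | F | F | F
T | T | F | T | F
T | T | T | F | F
T | T | T | T | T
The formula is true on 8 of the 16 rows.

8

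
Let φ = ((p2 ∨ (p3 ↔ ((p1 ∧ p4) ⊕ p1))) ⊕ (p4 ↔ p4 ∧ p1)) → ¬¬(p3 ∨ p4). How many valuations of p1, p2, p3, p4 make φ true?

p1 | p2 | p3 | p4 | φ
-- | -- | -- | -- | -
0  | 0  | 0  | 0  | 1
0  | 0  | 0  | 1  | 1
0  | 0  | 1  | 0  | 1
0  | 0  | 1  | 1  | 1
0  | 1  | 0  | 0  | 1
0  | 1  | 0  | 1  | 1
0  | 1  | 1  | 0  | 1
0  | 1  | 1  | 1  | 1
1  | 0  | 0  | 0  | 0
1  | 0  | 0  | 1  | 1
1  | 0  | 1  | 0  | 1
1  | 0  | 1  | 1  | 1
1  | 1  | 0  | 0  | 1
1  | 1  | 0  | 1  | 1
1  | 1  | 1  | 0  | 1
1  | 1  | 1  | 1  | 1
The formula is true on 15 of the 16 rows.

15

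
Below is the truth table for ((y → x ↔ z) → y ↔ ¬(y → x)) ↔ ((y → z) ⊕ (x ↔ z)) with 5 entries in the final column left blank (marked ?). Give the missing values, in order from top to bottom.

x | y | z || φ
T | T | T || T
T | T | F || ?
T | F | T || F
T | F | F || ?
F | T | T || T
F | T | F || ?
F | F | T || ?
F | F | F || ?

T, F, T, T, T

Row x=T, y=T, z=F: ((y → x ↔ z) → y ↔ ¬(y → x)) = F, ((y → z) ⊕ (x ↔ z)) = F, so the formula = T.
Row x=T, y=F, z=F: ((y → x ↔ z) → y ↔ ¬(y → x)) = F, ((y → z) ⊕ (x ↔ z)) = T, so the formula = F.
Row x=F, y=T, z=F: ((y → x ↔ z) → y ↔ ¬(y → x)) = T, ((y → z) ⊕ (x ↔ z)) = T, so the formula = T.
Row x=F, y=F, z=T: ((y → x ↔ z) → y ↔ ¬(y → x)) = T, ((y → z) ⊕ (x ↔ z)) = T, so the formula = T.
Row x=F, y=F, z=F: ((y → x ↔ z) → y ↔ ¬(y → x)) = F, ((y → z) ⊕ (x ↔ z)) = F, so the formula = T.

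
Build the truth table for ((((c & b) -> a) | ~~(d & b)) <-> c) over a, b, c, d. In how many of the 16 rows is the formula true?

a  b  c  d     (c & b)  ((c & b) -> a)  (d & b)  ~(d & b)  ~~(d & b)  (((c & b) -> a) | ~~(d & b))  φ
1  1  1  1        1           1            1        0          1                   1                1
1  1  1  0        1           1            0        1          0                   1                1
1  1  0  1        0           1            1        0          1                   1                0
1  1  0  0        0           1            0        1          0                   1                0
1  0  1  1        0           1            0        1          0                   1                1
1  0  1  0        0           1            0        1          0                   1                1
1  0  0  1        0           1            0        1          0                   1                0
1  0  0  0        0           1            0        1          0                   1                0
0  1  1  1        1           0            1        0          1                   1                1
0  1  1  0        1           0            0        1          0                   0                0
0  1  0  1        0           1            1        0          1                   1                0
0  1  0  0        0           1            0        1          0                   1                0
0  0  1  1        0           1            0        1          0                   1                1
0  0  1  0        0           1            0        1          0                   1                1
0  0  0  1        0           1            0        1          0                   1                0
0  0  0  0        0           1            0        1          0                   1                0
The formula is true on 7 of the 16 rows.

7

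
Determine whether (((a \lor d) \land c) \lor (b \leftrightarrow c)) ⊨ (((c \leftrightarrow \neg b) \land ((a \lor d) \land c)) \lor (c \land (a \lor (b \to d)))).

no

a | b | c | d || φ | ψ
T | T | T | T || T | T
T | T | T | F || T | T
T | T | F | T || F | F
T | T | F | F || F | F
T | F | T | T || T | T
T | F | T | F || T | T
T | F | F | T || T | F
T | F | F | F || T | F
F | T | T | T || T | T
F | T | T | F || T | F
F | T | F | T || F | F
F | T | F | F || F | F
F | F | T | T || T | T
F | F | T | F || F | T
F | F | F | T || T | F
F | F | F | F || T | F
At a=T, b=F, c=F, d=T we have φ true but ψ false, so φ does not entail ψ.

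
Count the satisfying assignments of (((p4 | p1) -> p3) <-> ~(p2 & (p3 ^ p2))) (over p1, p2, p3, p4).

12

p1  p2  p3  p4     (p4 | p1)  ((p4 | p1) -> p3)  (p3 ^ p2)  (p2 & (p3 ^ p2))  ~(p2 & (p3 ^ p2))  φ
0   0   0   0          0              1              0             0                  1          1
0   0   0   1          1              0              0             0                  1          0
0   0   1   0          0              1              1             0                  1          1
0   0   1   1          1              1              1             0                  1          1
0   1   0   0          0              1              1             1                  0          0
0   1   0   1          1              0              1             1                  0          1
0   1   1   0          0              1              0             0                  1          1
0   1   1   1          1              1              0             0                  1          1
1   0   0   0          1              0              0             0                  1          0
1   0   0   1          1              0              0             0                  1          0
1   0   1   0          1              1              1             0                  1          1
1   0   1   1          1              1              1             0                  1          1
1   1   0   0          1              0              1             1                  0          1
1   1   0   1          1              0              1             1                  0          1
1   1   1   0          1              1              0             0                  1          1
1   1   1   1          1              1              0             0                  1          1
The formula is true on 12 of the 16 rows.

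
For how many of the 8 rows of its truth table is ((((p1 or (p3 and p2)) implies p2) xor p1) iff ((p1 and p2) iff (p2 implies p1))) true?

2

p1 | p2 | p3 || (p3 and p2) | (p1 or (p3 and p2)) | (p1 and p2) | (p2 implies p1) | φ
F  | F  | F  ||      F      |          F          |      F      |        T        | F
F  | F  | T  ||      F      |          F          |      F      |        T        | F
F  | T  | F  ||      F      |          F          |      F      |        F        | T
F  | T  | T  ||      T      |          T          |      F      |        F        | T
T  | F  | F  ||      F      |          T          |      F      |        T        | F
T  | F  | T  ||      F      |          T          |      F      |        T        | F
T  | T  | F  ||      F      |          T          |      T      |        T        | F
T  | T  | T  ||      T      |          T          |      T      |        T        | F
The formula is true on 2 of the 8 rows.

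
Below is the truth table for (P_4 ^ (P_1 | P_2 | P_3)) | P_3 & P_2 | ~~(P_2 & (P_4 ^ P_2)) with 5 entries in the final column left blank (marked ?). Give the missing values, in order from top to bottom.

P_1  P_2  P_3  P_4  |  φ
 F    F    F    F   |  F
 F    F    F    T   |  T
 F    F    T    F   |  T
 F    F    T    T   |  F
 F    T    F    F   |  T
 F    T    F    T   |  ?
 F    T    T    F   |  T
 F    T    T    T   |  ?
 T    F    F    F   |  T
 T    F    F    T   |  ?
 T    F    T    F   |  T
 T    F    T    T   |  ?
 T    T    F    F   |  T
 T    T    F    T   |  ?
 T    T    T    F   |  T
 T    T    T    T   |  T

F, T, F, F, F

Row P_1=F, P_2=T, P_3=F, P_4=T: (P_4 ^ (P_1 | P_2 | P_3)) = F, (P_3 & P_2 | ~~(P_2 & (P_4 ^ P_2))) = F, so the formula = F.
Row P_1=F, P_2=T, P_3=T, P_4=T: (P_4 ^ (P_1 | P_2 | P_3)) = F, (P_3 & P_2 | ~~(P_2 & (P_4 ^ P_2))) = T, so the formula = T.
Row P_1=T, P_2=F, P_3=F, P_4=T: (P_4 ^ (P_1 | P_2 | P_3)) = F, (P_3 & P_2 | ~~(P_2 & (P_4 ^ P_2))) = F, so the formula = F.
Row P_1=T, P_2=F, P_3=T, P_4=T: (P_4 ^ (P_1 | P_2 | P_3)) = F, (P_3 & P_2 | ~~(P_2 & (P_4 ^ P_2))) = F, so the formula = F.
Row P_1=T, P_2=T, P_3=F, P_4=T: (P_4 ^ (P_1 | P_2 | P_3)) = F, (P_3 & P_2 | ~~(P_2 & (P_4 ^ P_2))) = F, so the formula = F.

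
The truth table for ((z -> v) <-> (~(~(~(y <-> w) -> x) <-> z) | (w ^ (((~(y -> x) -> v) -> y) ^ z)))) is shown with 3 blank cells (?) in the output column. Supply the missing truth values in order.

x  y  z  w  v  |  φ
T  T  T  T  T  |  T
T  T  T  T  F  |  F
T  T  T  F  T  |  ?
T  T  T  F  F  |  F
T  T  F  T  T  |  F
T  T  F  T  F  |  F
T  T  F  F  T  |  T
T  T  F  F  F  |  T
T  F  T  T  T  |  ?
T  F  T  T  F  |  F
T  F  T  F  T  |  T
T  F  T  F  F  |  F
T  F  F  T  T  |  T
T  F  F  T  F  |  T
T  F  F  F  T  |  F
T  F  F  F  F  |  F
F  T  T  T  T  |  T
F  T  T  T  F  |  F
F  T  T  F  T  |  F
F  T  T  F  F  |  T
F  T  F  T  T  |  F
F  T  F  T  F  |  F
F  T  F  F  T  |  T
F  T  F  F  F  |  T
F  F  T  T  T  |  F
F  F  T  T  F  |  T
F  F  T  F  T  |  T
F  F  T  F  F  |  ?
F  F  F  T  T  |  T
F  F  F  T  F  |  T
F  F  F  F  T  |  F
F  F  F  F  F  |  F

Row x=T, y=T, z=T, w=F, v=T: (z -> v) = T, (~(~(~(y <-> w) -> x) <-> z) | (w ^ (((~(y -> x) -> v) -> y) ^ z))) = T, so the formula = T.
Row x=T, y=F, z=T, w=T, v=T: (z -> v) = T, (~(~(~(y <-> w) -> x) <-> z) | (w ^ (((~(y -> x) -> v) -> y) ^ z))) = T, so the formula = T.
Row x=F, y=F, z=T, w=F, v=F: (z -> v) = F, (~(~(~(y <-> w) -> x) <-> z) | (w ^ (((~(y -> x) -> v) -> y) ^ z))) = T, so the formula = F.

T, T, F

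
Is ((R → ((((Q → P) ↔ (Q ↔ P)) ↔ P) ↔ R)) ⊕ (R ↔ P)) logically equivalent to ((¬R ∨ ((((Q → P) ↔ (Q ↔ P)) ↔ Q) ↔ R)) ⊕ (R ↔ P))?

P  Q  R  |  φ  ψ
1  1  1  |  0  0
1  1  0  |  1  1
1  0  1  |  1  0
1  0  0  |  1  1
0  1  1  |  0  1
0  1  0  |  0  0
0  0  1  |  0  0
0  0  0  |  0  0
The columns differ at P=1, Q=0, R=1 (φ=1, ψ=0), so they are not equivalent.

not equivalent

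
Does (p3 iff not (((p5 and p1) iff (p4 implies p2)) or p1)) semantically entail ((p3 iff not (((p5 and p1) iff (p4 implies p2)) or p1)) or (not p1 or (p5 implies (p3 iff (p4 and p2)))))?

p1 | p2 | p3 | p4 | p5 | φ | ψ
-- | -- | -- | -- | -- | - | -
T  | T  | T  | T  | T  | F | T
T  | T  | T  | T  | F  | F | T
T  | T  | T  | F  | T  | F | F
T  | T  | T  | F  | F  | F | T
T  | T  | F  | T  | T  | T | T
T  | T  | F  | T  | F  | T | T
T  | T  | F  | F  | T  | T | T
T  | T  | F  | F  | F  | T | T
T  | F  | T  | T  | T  | F | F
T  | F  | T  | T  | F  | F | T
T  | F  | T  | F  | T  | F | F
T  | F  | T  | F  | F  | F | T
T  | F  | F  | T  | T  | T | T
T  | F  | F  | T  | F  | T | T
T  | F  | F  | F  | T  | T | T
T  | F  | F  | F  | F  | T | T
F  | T  | T  | T  | T  | T | T
F  | T  | T  | T  | F  | T | T
F  | T  | T  | F  | T  | T | T
F  | T  | T  | F  | F  | T | T
F  | T  | F  | T  | T  | F | T
F  | T  | F  | T  | F  | F | T
F  | T  | F  | F  | T  | F | T
F  | T  | F  | F  | F  | F | T
F  | F  | T  | T  | T  | F | T
F  | F  | T  | T  | F  | F | T
F  | F  | T  | F  | T  | T | T
F  | F  | T  | F  | F  | T | T
F  | F  | F  | T  | T  | T | T
F  | F  | F  | T  | F  | T | T
F  | F  | F  | F  | T  | F | T
F  | F  | F  | F  | F  | F | T
In every row where φ is true, ψ is also true, so φ ⊨ ψ.

yes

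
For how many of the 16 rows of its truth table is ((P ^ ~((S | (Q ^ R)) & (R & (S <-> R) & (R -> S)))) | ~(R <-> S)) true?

P  Q  R  S     (Q ^ R)  (S | (Q ^ R))  (S <-> R)  (R -> S)  (R & (S <-> R) & (R -> S))  (R <-> S)  ~(R <-> S)  φ
0  0  0  0        0           0            1         1                  0                   1          0       1
0  0  0  1        0           1            0         1                  0                   0          1       1
0  0  1  0        1           1            0         0                  0                   0          1       1
0  0  1  1        1           1            1         1                  1                   1          0       0
0  1  0  0        1           1            1         1                  0                   1          0       1
0  1  0  1        1           1            0         1                  0                   0          1       1
0  1  1  0        0           0            0         0                  0                   0          1       1
0  1  1  1        0           1            1         1                  1                   1          0       0
1  0  0  0        0           0            1         1                  0                   1          0       0
1  0  0  1        0           1            0         1                  0                   0          1       1
1  0  1  0        1           1            0         0                  0                   0          1       1
1  0  1  1        1           1            1         1                  1                   1          0       1
1  1  0  0        1           1            1         1                  0                   1          0       0
1  1  0  1        1           1            0         1                  0                   0          1       1
1  1  1  0        0           0            0         0                  0                   0          1       1
1  1  1  1        0           1            1         1                  1                   1          0       1
The formula is true on 12 of the 16 rows.

12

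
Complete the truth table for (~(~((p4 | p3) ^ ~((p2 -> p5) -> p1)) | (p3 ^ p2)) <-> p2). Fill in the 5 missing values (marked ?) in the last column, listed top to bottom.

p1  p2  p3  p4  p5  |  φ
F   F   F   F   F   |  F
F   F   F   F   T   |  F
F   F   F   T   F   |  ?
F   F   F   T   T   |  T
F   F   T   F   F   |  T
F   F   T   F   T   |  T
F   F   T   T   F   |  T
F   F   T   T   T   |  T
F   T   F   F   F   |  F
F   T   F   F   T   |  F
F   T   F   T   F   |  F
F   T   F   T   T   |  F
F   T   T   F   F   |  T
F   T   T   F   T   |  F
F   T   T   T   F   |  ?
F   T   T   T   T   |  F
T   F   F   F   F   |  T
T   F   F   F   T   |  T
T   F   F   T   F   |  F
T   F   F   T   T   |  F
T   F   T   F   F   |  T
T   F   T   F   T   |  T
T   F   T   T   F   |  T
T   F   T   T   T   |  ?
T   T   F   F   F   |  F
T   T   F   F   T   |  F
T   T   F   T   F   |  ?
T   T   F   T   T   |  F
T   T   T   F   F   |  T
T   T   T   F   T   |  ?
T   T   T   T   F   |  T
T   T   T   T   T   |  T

T, T, T, F, T

Row p1=F, p2=F, p3=F, p4=T, p5=F: ~(~((p4 | p3) ^ ~((p2 -> p5) -> p1)) | (p3 ^ p2)) = F, so the formula = T.
Row p1=F, p2=T, p3=T, p4=T, p5=F: ~(~((p4 | p3) ^ ~((p2 -> p5) -> p1)) | (p3 ^ p2)) = T, so the formula = T.
Row p1=T, p2=F, p3=T, p4=T, p5=T: ~(~((p4 | p3) ^ ~((p2 -> p5) -> p1)) | (p3 ^ p2)) = F, so the formula = T.
Row p1=T, p2=T, p3=F, p4=T, p5=F: ~(~((p4 | p3) ^ ~((p2 -> p5) -> p1)) | (p3 ^ p2)) = F, so the formula = F.
Row p1=T, p2=T, p3=T, p4=F, p5=T: ~(~((p4 | p3) ^ ~((p2 -> p5) -> p1)) | (p3 ^ p2)) = T, so the formula = T.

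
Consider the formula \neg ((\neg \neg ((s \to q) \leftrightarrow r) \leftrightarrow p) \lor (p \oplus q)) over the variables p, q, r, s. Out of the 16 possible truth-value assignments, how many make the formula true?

4

p  q  r  s  |  φ
T  T  T  T  |  F
T  T  T  F  |  F
T  T  F  T  |  T
T  T  F  F  |  T
T  F  T  T  |  F
T  F  T  F  |  F
T  F  F  T  |  F
T  F  F  F  |  F
F  T  T  T  |  F
F  T  T  F  |  F
F  T  F  T  |  F
F  T  F  F  |  F
F  F  T  T  |  F
F  F  T  F  |  T
F  F  F  T  |  T
F  F  F  F  |  F
The formula is true on 4 of the 16 rows.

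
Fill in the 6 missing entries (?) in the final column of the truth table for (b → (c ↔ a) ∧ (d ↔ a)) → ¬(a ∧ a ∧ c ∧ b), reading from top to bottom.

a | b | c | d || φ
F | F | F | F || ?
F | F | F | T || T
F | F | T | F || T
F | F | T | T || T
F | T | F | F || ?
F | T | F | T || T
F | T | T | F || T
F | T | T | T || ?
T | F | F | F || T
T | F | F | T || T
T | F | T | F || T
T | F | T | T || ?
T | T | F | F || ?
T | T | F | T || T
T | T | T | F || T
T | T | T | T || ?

T, T, T, T, T, F

Row a=F, b=F, c=F, d=F: (b → (c ↔ a) ∧ (d ↔ a)) = T, ¬(a ∧ a ∧ c ∧ b) = T, so the formula = T.
Row a=F, b=T, c=F, d=F: (b → (c ↔ a) ∧ (d ↔ a)) = T, ¬(a ∧ a ∧ c ∧ b) = T, so the formula = T.
Row a=F, b=T, c=T, d=T: (b → (c ↔ a) ∧ (d ↔ a)) = F, ¬(a ∧ a ∧ c ∧ b) = T, so the formula = T.
Row a=T, b=F, c=T, d=T: (b → (c ↔ a) ∧ (d ↔ a)) = T, ¬(a ∧ a ∧ c ∧ b) = T, so the formula = T.
Row a=T, b=T, c=F, d=F: (b → (c ↔ a) ∧ (d ↔ a)) = F, ¬(a ∧ a ∧ c ∧ b) = T, so the formula = T.
Row a=T, b=T, c=T, d=T: (b → (c ↔ a) ∧ (d ↔ a)) = T, ¬(a ∧ a ∧ c ∧ b) = F, so the formula = F.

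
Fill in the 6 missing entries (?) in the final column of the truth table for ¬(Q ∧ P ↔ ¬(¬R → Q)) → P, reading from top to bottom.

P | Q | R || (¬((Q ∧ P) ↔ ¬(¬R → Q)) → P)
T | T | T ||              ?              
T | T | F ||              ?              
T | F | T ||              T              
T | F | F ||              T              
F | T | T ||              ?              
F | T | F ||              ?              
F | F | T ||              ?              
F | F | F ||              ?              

Row P=T, Q=T, R=T: ¬(Q ∧ P ↔ ¬(¬R → Q)) = T, so (¬((Q ∧ P) ↔ ¬(¬R → Q)) → P) = T.
Row P=T, Q=T, R=F: ¬(Q ∧ P ↔ ¬(¬R → Q)) = T, so (¬((Q ∧ P) ↔ ¬(¬R → Q)) → P) = T.
Row P=F, Q=T, R=T: ¬(Q ∧ P ↔ ¬(¬R → Q)) = F, so (¬((Q ∧ P) ↔ ¬(¬R → Q)) → P) = T.
Row P=F, Q=T, R=F: ¬(Q ∧ P ↔ ¬(¬R → Q)) = F, so (¬((Q ∧ P) ↔ ¬(¬R → Q)) → P) = T.
Row P=F, Q=F, R=T: ¬(Q ∧ P ↔ ¬(¬R → Q)) = F, so (¬((Q ∧ P) ↔ ¬(¬R → Q)) → P) = T.
Row P=F, Q=F, R=F: ¬(Q ∧ P ↔ ¬(¬R → Q)) = T, so (¬((Q ∧ P) ↔ ¬(¬R → Q)) → P) = F.

T, T, T, T, T, F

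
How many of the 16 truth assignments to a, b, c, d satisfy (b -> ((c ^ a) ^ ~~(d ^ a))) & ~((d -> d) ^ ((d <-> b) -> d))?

a | b | c | d || (c ^ a) | (d ^ a) | ~(d ^ a) | ~~(d ^ a) | ((c ^ a) ^ ~~(d ^ a)) | (b -> ((c ^ a) ^ ~~(d ^ a))) | (d -> d) | (d <-> b) | ((d <-> b) -> d) | φ
T | T | T | T ||    F    |    F    |    T     |     F     |           F           |              F               |    T     |     T     |        T         | F
T | T | T | F ||    F    |    T    |    F     |     T     |           T           |              T               |    T     |     F     |        T         | T
T | T | F | T ||    T    |    F    |    T     |     F     |           T           |              T               |    T     |     T     |        T         | T
T | T | F | F ||    T    |    T    |    F     |     T     |           F           |              F               |    T     |     F     |        T         | F
T | F | T | T ||    F    |    F    |    T     |     F     |           F           |              T               |    T     |     F     |        T         | T
T | F | T | F ||    F    |    T    |    F     |     T     |           T           |              T               |    T     |     T     |        F         | F
T | F | F | T ||    T    |    F    |    T     |     F     |           T           |              T               |    T     |     F     |        T         | T
T | F | F | F ||    T    |    T    |    F     |     T     |           F           |              T               |    T     |     T     |        F         | F
F | T | T | T ||    T    |    T    |    F     |     T     |           F           |              F               |    T     |     T     |        T         | F
F | T | T | F ||    T    |    F    |    T     |     F     |           T           |              T               |    T     |     F     |        T         | T
F | T | F | T ||    F    |    T    |    F     |     T     |           T           |              T               |    T     |     T     |        T         | T
F | T | F | F ||    F    |    F    |    T     |     F     |           F           |              F               |    T     |     F     |        T         | F
F | F | T | T ||    T    |    T    |    F     |     T     |           F           |              T               |    T     |     F     |        T         | T
F | F | T | F ||    T    |    F    |    T     |     F     |           T           |              T               |    T     |     T     |        F         | F
F | F | F | T ||    F    |    T    |    F     |     T     |           T           |              T               |    T     |     F     |        T         | T
F | F | F | F ||    F    |    F    |    T     |     F     |           F           |              T               |    T     |     T     |        F         | F
The formula is true on 8 of the 16 rows.

8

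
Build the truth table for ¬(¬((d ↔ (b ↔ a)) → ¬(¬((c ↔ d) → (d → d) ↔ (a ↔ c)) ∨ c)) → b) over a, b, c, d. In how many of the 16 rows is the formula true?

3

a | b | c | d | (b ↔ a) | (d ↔ (b ↔ a)) | (c ↔ d) | (d → d) | ((c ↔ d) → (d → d)) | (a ↔ c) | φ
- | - | - | - | ------- | ------------- | ------- | ------- | ------------------- | ------- | -
1 | 1 | 1 | 1 |    1    |       1       |    1    |    1    |          1          |    1    | 0
1 | 1 | 1 | 0 |    1    |       0       |    0    |    1    |          1          |    1    | 0
1 | 1 | 0 | 1 |    1    |       1       |    0    |    1    |          1          |    0    | 0
1 | 1 | 0 | 0 |    1    |       0       |    1    |    1    |          1          |    0    | 0
1 | 0 | 1 | 1 |    0    |       0       |    1    |    1    |          1          |    1    | 0
1 | 0 | 1 | 0 |    0    |       1       |    0    |    1    |          1          |    1    | 1
1 | 0 | 0 | 1 |    0    |       0       |    0    |    1    |          1          |    0    | 0
1 | 0 | 0 | 0 |    0    |       1       |    1    |    1    |          1          |    0    | 1
0 | 1 | 1 | 1 |    0    |       0       |    1    |    1    |          1          |    0    | 0
0 | 1 | 1 | 0 |    0    |       1       |    0    |    1    |          1          |    0    | 0
0 | 1 | 0 | 1 |    0    |       0       |    0    |    1    |          1          |    1    | 0
0 | 1 | 0 | 0 |    0    |       1       |    1    |    1    |          1          |    1    | 0
0 | 0 | 1 | 1 |    1    |       1       |    1    |    1    |          1          |    0    | 1
0 | 0 | 1 | 0 |    1    |       0       |    0    |    1    |          1          |    0    | 0
0 | 0 | 0 | 1 |    1    |       1       |    0    |    1    |          1          |    1    | 0
0 | 0 | 0 | 0 |    1    |       0       |    1    |    1    |          1          |    1    | 0
The formula is true on 3 of the 16 rows.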